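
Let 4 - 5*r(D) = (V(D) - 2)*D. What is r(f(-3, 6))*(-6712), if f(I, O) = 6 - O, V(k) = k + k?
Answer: -26848/5 ≈ -5369.6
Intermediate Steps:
V(k) = 2*k
r(D) = ⅘ - D*(-2 + 2*D)/5 (r(D) = ⅘ - (2*D - 2)*D/5 = ⅘ - (-2 + 2*D)*D/5 = ⅘ - D*(-2 + 2*D)/5)
r(f(-3, 6))*(-6712) = (⅘ - 2*(6 - 1*6)²/5 + 2*(6 - 1*6)/5)*(-6712) = (⅘ - 2*(6 - 6)²/5 + 2*(6 - 6)/5)*(-6712) = (⅘ - ⅖*0² + (⅖)*0)*(-6712) = (⅘ - ⅖*0 + 0)*(-6712) = (⅘ + 0 + 0)*(-6712) = (⅘)*(-6712) = -26848/5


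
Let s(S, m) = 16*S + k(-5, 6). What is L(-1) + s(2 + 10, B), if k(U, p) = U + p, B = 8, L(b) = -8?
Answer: 185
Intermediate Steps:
s(S, m) = 1 + 16*S (s(S, m) = 16*S + (-5 + 6) = 16*S + 1 = 1 + 16*S)
L(-1) + s(2 + 10, B) = -8 + (1 + 16*(2 + 10)) = -8 + (1 + 16*12) = -8 + (1 + 192) = -8 + 193 = 185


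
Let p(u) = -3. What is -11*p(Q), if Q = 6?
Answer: 33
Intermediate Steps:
-11*p(Q) = -11*(-3) = 33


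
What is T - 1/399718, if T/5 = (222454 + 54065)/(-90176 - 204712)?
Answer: -8373460653/1785940024 ≈ -4.6885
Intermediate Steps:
T = -460865/98296 (T = 5*((222454 + 54065)/(-90176 - 204712)) = 5*(276519/(-294888)) = 5*(276519*(-1/294888)) = 5*(-92173/98296) = -460865/98296 ≈ -4.6885)
T - 1/399718 = -460865/98296 - 1/399718 = -8373460653/1785940024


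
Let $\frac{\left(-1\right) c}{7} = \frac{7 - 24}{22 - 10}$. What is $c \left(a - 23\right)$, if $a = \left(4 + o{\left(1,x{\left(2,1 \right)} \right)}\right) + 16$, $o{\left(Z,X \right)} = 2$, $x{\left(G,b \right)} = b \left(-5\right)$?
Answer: $- \frac{119}{12} \approx -9.9167$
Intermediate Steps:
$x{\left(G,b \right)} = - 5 b$
$c = \frac{119}{12}$ ($c = - 7 \frac{7 - 24}{22 - 10} = - 7 \left(- \frac{17}{12}\right) = - 7 \left(\left(-17\right) \frac{1}{12}\right) = \left(-7\right) \left(- \frac{17}{12}\right) = \frac{119}{12} \approx 9.9167$)
$a = 22$ ($a = \left(4 + 2\right) + 16 = 6 + 16 = 22$)
$c \left(a - 23\right) = \frac{119 \left(22 - 23\right)}{12} = \frac{119}{12} \left(-1\right) = - \frac{119}{12}$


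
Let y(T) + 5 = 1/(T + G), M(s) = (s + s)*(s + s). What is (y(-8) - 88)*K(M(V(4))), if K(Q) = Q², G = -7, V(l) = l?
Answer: -5718016/15 ≈ -3.8120e+5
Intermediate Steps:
M(s) = 4*s² (M(s) = (2*s)*(2*s) = 4*s²)
y(T) = -5 + 1/(-7 + T) (y(T) = -5 + 1/(T - 7) = -5 + 1/(-7 + T))
(y(-8) - 88)*K(M(V(4))) = ((36 - 5*(-8))/(-7 - 8) - 88)*(4*4²)² = ((36 + 40)/(-15) - 88)*(4*16)² = (-1/15*76 - 88)*64² = (-76/15 - 88)*4096 = -1396/15*4096 = -5718016/15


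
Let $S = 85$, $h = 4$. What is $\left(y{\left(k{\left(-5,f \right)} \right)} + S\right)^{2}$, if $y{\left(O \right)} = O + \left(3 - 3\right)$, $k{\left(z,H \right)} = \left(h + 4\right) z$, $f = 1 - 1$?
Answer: $2025$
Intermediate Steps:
$f = 0$ ($f = 1 - 1 = 0$)
$k{\left(z,H \right)} = 8 z$ ($k{\left(z,H \right)} = \left(4 + 4\right) z = 8 z$)
$y{\left(O \right)} = O$ ($y{\left(O \right)} = O + 0 = O$)
$\left(y{\left(k{\left(-5,f \right)} \right)} + S\right)^{2} = \left(8 \left(-5\right) + 85\right)^{2} = \left(-40 + 85\right)^{2} = 45^{2} = 2025$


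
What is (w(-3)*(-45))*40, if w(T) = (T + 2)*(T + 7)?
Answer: 7200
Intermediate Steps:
w(T) = (2 + T)*(7 + T)
(w(-3)*(-45))*40 = ((14 + (-3)² + 9*(-3))*(-45))*40 = ((14 + 9 - 27)*(-45))*40 = -4*(-45)*40 = 180*40 = 7200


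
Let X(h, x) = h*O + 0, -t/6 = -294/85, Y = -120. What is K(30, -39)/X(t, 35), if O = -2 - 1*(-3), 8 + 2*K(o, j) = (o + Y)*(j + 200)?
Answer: -616165/1764 ≈ -349.30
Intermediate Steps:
K(o, j) = -4 + (-120 + o)*(200 + j)/2 (K(o, j) = -4 + ((o - 120)*(j + 200))/2 = -4 + ((-120 + o)*(200 + j))/2 = -4 + (-120 + o)*(200 + j)/2)
O = 1 (O = -2 + 3 = 1)
t = 1764/85 (t = -(-1764)/85 = -6*(-294/85) = 1764/85 ≈ 20.753)
X(h, x) = h (X(h, x) = h*1 + 0 = h + 0 = h)
K(30, -39)/X(t, 35) = (-12004 - 60*(-39) + 100*30 + (1/2)*(-39)*30)/(1764/85) = (-12004 + 2340 + 3000 - 585)*(85/1764) = -7249*85/1764 = -616165/1764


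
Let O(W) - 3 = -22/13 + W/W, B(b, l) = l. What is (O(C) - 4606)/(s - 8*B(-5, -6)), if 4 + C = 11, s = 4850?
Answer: -29924/31837 ≈ -0.93991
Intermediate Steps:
C = 7 (C = -4 + 11 = 7)
O(W) = 30/13 (O(W) = 3 + (-22/13 + W/W) = 3 + (-22*1/13 + 1) = 3 + (-22/13 + 1) = 3 - 9/13 = 30/13)
(O(C) - 4606)/(s - 8*B(-5, -6)) = (30/13 - 4606)/(4850 - 8*(-6)) = -59848/(13*(4850 + 48)) = -59848/13/4898 = -59848/13*1/4898 = -29924/31837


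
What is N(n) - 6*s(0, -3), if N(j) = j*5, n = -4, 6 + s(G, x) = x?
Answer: 34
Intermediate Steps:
s(G, x) = -6 + x
N(j) = 5*j
N(n) - 6*s(0, -3) = 5*(-4) - 6*(-6 - 3) = -20 - 6*(-9) = -20 + 54 = 34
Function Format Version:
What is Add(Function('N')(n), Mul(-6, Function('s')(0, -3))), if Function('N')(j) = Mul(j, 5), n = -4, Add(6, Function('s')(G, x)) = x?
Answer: 34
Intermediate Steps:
Function('s')(G, x) = Add(-6, x)
Function('N')(j) = Mul(5, j)
Add(Function('N')(n), Mul(-6, Function('s')(0, -3))) = Add(Mul(5, -4), Mul(-6, Add(-6, -3))) = Add(-20, Mul(-6, -9)) = Add(-20, 54) = 34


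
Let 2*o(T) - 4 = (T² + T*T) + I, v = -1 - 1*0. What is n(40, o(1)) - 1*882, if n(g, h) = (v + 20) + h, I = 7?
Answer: -1713/2 ≈ -856.50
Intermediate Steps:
v = -1 (v = -1 + 0 = -1)
o(T) = 11/2 + T² (o(T) = 2 + ((T² + T*T) + 7)/2 = 2 + ((T² + T²) + 7)/2 = 2 + (2*T² + 7)/2 = 2 + (7 + 2*T²)/2 = 2 + (7/2 + T²) = 11/2 + T²)
n(g, h) = 19 + h (n(g, h) = (-1 + 20) + h = 19 + h)
n(40, o(1)) - 1*882 = (19 + (11/2 + 1²)) - 1*882 = (19 + (11/2 + 1)) - 882 = (19 + 13/2) - 882 = 51/2 - 882 = -1713/2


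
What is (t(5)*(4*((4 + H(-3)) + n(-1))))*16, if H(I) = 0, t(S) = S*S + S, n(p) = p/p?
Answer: 9600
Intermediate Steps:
n(p) = 1
t(S) = S + S² (t(S) = S² + S = S + S²)
(t(5)*(4*((4 + H(-3)) + n(-1))))*16 = ((5*(1 + 5))*(4*((4 + 0) + 1)))*16 = ((5*6)*(4*(4 + 1)))*16 = (30*(4*5))*16 = (30*20)*16 = 600*16 = 9600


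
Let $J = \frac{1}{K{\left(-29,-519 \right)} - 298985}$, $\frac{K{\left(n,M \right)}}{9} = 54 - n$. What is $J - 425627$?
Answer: $- \frac{126938145227}{298238} \approx -4.2563 \cdot 10^{5}$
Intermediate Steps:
$K{\left(n,M \right)} = 486 - 9 n$ ($K{\left(n,M \right)} = 9 \left(54 - n\right) = 486 - 9 n$)
$J = - \frac{1}{298238}$ ($J = \frac{1}{\left(486 - -261\right) - 298985} = \frac{1}{\left(486 + 261\right) - 298985} = \frac{1}{747 - 298985} = \frac{1}{-298238} = - \frac{1}{298238} \approx -3.353 \cdot 10^{-6}$)
$J - 425627 = - \frac{1}{298238} - 425627 = - \frac{126938145227}{298238}$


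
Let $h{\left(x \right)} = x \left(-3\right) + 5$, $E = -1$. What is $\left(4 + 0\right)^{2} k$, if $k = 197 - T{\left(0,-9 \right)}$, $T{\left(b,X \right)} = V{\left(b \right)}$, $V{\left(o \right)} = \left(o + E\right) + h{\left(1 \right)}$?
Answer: $3136$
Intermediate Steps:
$h{\left(x \right)} = 5 - 3 x$ ($h{\left(x \right)} = - 3 x + 5 = 5 - 3 x$)
$V{\left(o \right)} = 1 + o$ ($V{\left(o \right)} = \left(o - 1\right) + \left(5 - 3\right) = \left(-1 + o\right) + \left(5 - 3\right) = \left(-1 + o\right) + 2 = 1 + o$)
$T{\left(b,X \right)} = 1 + b$
$k = 196$ ($k = 197 - \left(1 + 0\right) = 197 - 1 = 196$)
$\left(4 + 0\right)^{2} k = \left(4 + 0\right)^{2} \cdot 196 = 4^{2} \cdot 196 = 16 \cdot 196 = 3136$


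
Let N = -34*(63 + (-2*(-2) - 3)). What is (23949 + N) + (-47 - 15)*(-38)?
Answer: 24129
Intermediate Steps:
N = -2176 (N = -34*(63 + (4 - 3)) = -34*(63 + 1) = -34*64 = -2176)
(23949 + N) + (-47 - 15)*(-38) = (23949 - 2176) + (-47 - 15)*(-38) = 21773 - 62*(-38) = 21773 + 2356 = 24129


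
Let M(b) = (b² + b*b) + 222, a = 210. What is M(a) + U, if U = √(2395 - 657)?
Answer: 88422 + √1738 ≈ 88464.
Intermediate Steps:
M(b) = 222 + 2*b² (M(b) = (b² + b²) + 222 = 2*b² + 222 = 222 + 2*b²)
U = √1738 ≈ 41.689
M(a) + U = (222 + 2*210²) + √1738 = (222 + 2*44100) + √1738 = (222 + 88200) + √1738 = 88422 + √1738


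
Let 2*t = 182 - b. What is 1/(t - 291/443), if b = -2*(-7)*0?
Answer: 443/40022 ≈ 0.011069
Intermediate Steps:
b = 0 (b = 14*0 = 0)
t = 91 (t = (182 - 1*0)/2 = (182 + 0)/2 = (½)*182 = 91)
1/(t - 291/443) = 1/(91 - 291/443) = 1/(40022/443) = 443/40022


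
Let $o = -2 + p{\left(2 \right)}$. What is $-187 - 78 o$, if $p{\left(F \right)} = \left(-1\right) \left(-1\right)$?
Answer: $-109$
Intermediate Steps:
$p{\left(F \right)} = 1$
$o = -1$ ($o = -2 + 1 = -1$)
$-187 - 78 o = -187 - -78 = -187 + 78 = -109$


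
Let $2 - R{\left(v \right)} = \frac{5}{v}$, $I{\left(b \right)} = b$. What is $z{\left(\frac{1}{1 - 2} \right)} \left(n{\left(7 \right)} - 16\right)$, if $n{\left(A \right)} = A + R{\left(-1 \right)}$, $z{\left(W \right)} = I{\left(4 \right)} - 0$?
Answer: $-8$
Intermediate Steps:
$R{\left(v \right)} = 2 - \frac{5}{v}$
$z{\left(W \right)} = 4$ ($z{\left(W \right)} = 4 - 0 = 4 + 0 = 4$)
$n{\left(A \right)} = 7 + A$ ($n{\left(A \right)} = A - \left(-2 + \frac{5}{-1}\right) = A + \left(2 - -5\right) = A + \left(2 + 5\right) = A + 7 = 7 + A$)
$z{\left(\frac{1}{1 - 2} \right)} \left(n{\left(7 \right)} - 16\right) = 4 \left(\left(7 + 7\right) - 16\right) = 4 \left(14 - 16\right) = 4 \left(-2\right) = -8$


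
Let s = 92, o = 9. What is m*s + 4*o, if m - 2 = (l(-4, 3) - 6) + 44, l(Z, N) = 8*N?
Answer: 5924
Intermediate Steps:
m = 64 (m = 2 + ((8*3 - 6) + 44) = 2 + ((24 - 6) + 44) = 2 + (18 + 44) = 2 + 62 = 64)
m*s + 4*o = 64*92 + 4*9 = 5888 + 36 = 5924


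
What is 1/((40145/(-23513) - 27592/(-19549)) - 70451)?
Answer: -65665091/4626190758028 ≈ -1.4194e-5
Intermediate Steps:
1/((40145/(-23513) - 27592/(-19549)) - 70451) = 1/((40145*(-1/23513) - 27592*(-1/19549)) - 70451) = 1/((-5735/3359 + 27592/19549) - 70451) = 1/(-19431987/65665091 - 70451) = 1/(-4626190758028/65665091) = -65665091/4626190758028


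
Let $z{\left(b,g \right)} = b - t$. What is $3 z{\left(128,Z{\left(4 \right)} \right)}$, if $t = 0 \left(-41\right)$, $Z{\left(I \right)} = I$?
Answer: $384$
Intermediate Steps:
$t = 0$
$z{\left(b,g \right)} = b$ ($z{\left(b,g \right)} = b - 0 = b + 0 = b$)
$3 z{\left(128,Z{\left(4 \right)} \right)} = 3 \cdot 128 = 384$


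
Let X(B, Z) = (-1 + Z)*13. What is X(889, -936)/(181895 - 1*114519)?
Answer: -12181/67376 ≈ -0.18079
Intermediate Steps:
X(B, Z) = -13 + 13*Z
X(889, -936)/(181895 - 1*114519) = (-13 + 13*(-936))/(181895 - 1*114519) = (-13 - 12168)/(181895 - 114519) = -12181/67376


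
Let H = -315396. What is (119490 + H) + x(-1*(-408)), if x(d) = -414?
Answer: -196320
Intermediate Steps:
(119490 + H) + x(-1*(-408)) = (119490 - 315396) - 414 = -195906 - 414 = -196320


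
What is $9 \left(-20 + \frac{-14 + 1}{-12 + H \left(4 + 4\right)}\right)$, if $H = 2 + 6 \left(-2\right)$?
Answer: $- \frac{16443}{92} \approx -178.73$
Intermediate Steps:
$H = -10$ ($H = 2 - 12 = -10$)
$9 \left(-20 + \frac{-14 + 1}{-12 + H \left(4 + 4\right)}\right) = 9 \left(-20 + \frac{-14 + 1}{-12 - 10 \left(4 + 4\right)}\right) = 9 \left(-20 - \frac{13}{-12 - 80}\right) = 9 \left(-20 - \frac{13}{-92}\right) = 9 \left(-20 - - \frac{13}{92}\right) = 9 \left(-20 + \frac{13}{92}\right) = 9 \left(- \frac{1827}{92}\right) = - \frac{16443}{92}$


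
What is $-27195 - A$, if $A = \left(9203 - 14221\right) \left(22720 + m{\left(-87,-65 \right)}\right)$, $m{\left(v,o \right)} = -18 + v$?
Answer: $113454875$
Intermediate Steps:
$A = -113482070$ ($A = \left(9203 - 14221\right) \left(22720 - 105\right) = - 5018 \left(22720 - 105\right) = \left(-5018\right) 22615 = -113482070$)
$-27195 - A = -27195 - -113482070 = -27195 + 113482070 = 113454875$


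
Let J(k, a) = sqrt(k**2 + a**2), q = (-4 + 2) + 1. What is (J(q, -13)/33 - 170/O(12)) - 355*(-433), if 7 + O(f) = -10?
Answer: 153725 + sqrt(170)/33 ≈ 1.5373e+5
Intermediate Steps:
q = -1 (q = -2 + 1 = -1)
J(k, a) = sqrt(a**2 + k**2)
O(f) = -17 (O(f) = -7 - 10 = -17)
(J(q, -13)/33 - 170/O(12)) - 355*(-433) = (sqrt((-13)**2 + (-1)**2)/33 - 170/(-17)) - 355*(-433) = (sqrt(169 + 1)*(1/33) - 170*(-1/17)) + 153715 = (sqrt(170)*(1/33) + 10) + 153715 = (sqrt(170)/33 + 10) + 153715 = (10 + sqrt(170)/33) + 153715 = 153725 + sqrt(170)/33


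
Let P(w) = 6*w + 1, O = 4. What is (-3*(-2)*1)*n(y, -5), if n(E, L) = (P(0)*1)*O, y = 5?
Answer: 24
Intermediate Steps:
P(w) = 1 + 6*w
n(E, L) = 4 (n(E, L) = ((1 + 6*0)*1)*4 = ((1 + 0)*1)*4 = (1*1)*4 = 1*4 = 4)
(-3*(-2)*1)*n(y, -5) = (-3*(-2)*1)*4 = (6*1)*4 = 6*4 = 24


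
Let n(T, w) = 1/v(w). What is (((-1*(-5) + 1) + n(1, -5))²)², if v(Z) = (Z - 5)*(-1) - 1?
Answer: 9150625/6561 ≈ 1394.7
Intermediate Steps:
v(Z) = 4 - Z (v(Z) = (-5 + Z)*(-1) - 1 = (5 - Z) - 1 = 4 - Z)
n(T, w) = 1/(4 - w)
(((-1*(-5) + 1) + n(1, -5))²)² = (((-1*(-5) + 1) - 1/(-4 - 5))²)² = (((5 + 1) - 1/(-9))²)² = ((6 - 1*(-⅑))²)² = ((6 + ⅑)²)² = ((55/9)²)² = (3025/81)² = 9150625/6561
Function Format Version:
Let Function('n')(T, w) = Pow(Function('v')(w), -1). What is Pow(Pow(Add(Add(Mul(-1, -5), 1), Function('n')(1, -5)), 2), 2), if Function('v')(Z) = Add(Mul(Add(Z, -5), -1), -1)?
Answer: Rational(9150625, 6561) ≈ 1394.7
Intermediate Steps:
Function('v')(Z) = Add(4, Mul(-1, Z)) (Function('v')(Z) = Add(Mul(Add(-5, Z), -1), -1) = Add(Add(5, Mul(-1, Z)), -1) = Add(4, Mul(-1, Z)))
Function('n')(T, w) = Pow(Add(4, Mul(-1, w)), -1)
Pow(Pow(Add(Add(Mul(-1, -5), 1), Function('n')(1, -5)), 2), 2) = Pow(Pow(Add(Add(Mul(-1, -5), 1), Mul(-1, Pow(Add(-4, -5), -1))), 2), 2) = Pow(Pow(Add(Add(5, 1), Mul(-1, Pow(-9, -1))), 2), 2) = Pow(Pow(Add(6, Mul(-1, Rational(-1, 9))), 2), 2) = Pow(Pow(Add(6, Rational(1, 9)), 2), 2) = Pow(Pow(Rational(55, 9), 2), 2) = Pow(Rational(3025, 81), 2) = Rational(9150625, 6561)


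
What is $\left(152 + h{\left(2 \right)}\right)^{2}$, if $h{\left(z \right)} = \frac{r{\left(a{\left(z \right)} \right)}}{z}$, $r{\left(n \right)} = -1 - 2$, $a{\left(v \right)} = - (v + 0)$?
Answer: $\frac{90601}{4} \approx 22650.0$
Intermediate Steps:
$a{\left(v \right)} = - v$
$r{\left(n \right)} = -3$
$h{\left(z \right)} = - \frac{3}{z}$
$\left(152 + h{\left(2 \right)}\right)^{2} = \left(152 - \frac{3}{2}\right)^{2} = \left(\frac{301}{2}\right)^{2} = \frac{90601}{4}$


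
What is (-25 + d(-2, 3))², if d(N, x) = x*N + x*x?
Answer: 484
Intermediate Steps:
d(N, x) = x² + N*x (d(N, x) = N*x + x² = x² + N*x)
(-25 + d(-2, 3))² = (-25 + 3*(-2 + 3))² = (-25 + 3*1)² = (-25 + 3)² = (-22)² = 484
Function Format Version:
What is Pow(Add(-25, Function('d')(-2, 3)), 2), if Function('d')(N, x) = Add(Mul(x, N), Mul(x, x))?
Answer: 484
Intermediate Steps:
Function('d')(N, x) = Add(Pow(x, 2), Mul(N, x)) (Function('d')(N, x) = Add(Mul(N, x), Pow(x, 2)) = Add(Pow(x, 2), Mul(N, x)))
Pow(Add(-25, Function('d')(-2, 3)), 2) = Pow(Add(-25, Mul(3, Add(-2, 3))), 2) = Pow(Add(-25, Mul(3, 1)), 2) = Pow(Add(-25, 3), 2) = Pow(-22, 2) = 484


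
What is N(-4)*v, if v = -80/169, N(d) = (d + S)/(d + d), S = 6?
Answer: 20/169 ≈ 0.11834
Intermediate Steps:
N(d) = (6 + d)/(2*d) (N(d) = (d + 6)/(d + d) = (6 + d)/((2*d)) = (6 + d)*(1/(2*d)) = (6 + d)/(2*d))
v = -80/169 (v = -80*1/169 = -80/169 ≈ -0.47337)
N(-4)*v = ((½)*(6 - 4)/(-4))*(-80/169) = ((½)*(-¼)*2)*(-80/169) = -¼*(-80/169) = 20/169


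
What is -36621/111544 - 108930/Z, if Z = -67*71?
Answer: 11976281823/530614808 ≈ 22.571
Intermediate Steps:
Z = -4757
-36621/111544 - 108930/Z = -36621/111544 - 108930/(-4757) = -36621*1/111544 - 108930*(-1/4757) = -36621/111544 + 108930/4757 = 11976281823/530614808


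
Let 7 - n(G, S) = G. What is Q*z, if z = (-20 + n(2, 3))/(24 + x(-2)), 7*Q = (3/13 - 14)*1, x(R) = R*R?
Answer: 2685/2548 ≈ 1.0538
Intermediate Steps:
x(R) = R²
n(G, S) = 7 - G
Q = -179/91 (Q = ((3/13 - 14)*1)/7 = (-179/13*1)/7 = (⅐)*(-179/13) = -179/91 ≈ -1.9670)
z = -15/28 (z = (-20 + (7 - 1*2))/(24 + (-2)²) = (-20 + (7 - 2))/(24 + 4) = (-20 + 5)/28 = -15*1/28 = -15/28 ≈ -0.53571)
Q*z = -179/91*(-15/28) = 2685/2548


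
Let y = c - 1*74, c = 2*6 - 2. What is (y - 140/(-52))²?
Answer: 635209/169 ≈ 3758.6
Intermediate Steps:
c = 10 (c = 12 - 2 = 10)
y = -64 (y = 10 - 1*74 = 10 - 74 = -64)
(y - 140/(-52))² = (-64 - 140/(-52))² = (-64 - 140*(-1/52))² = (-64 + 35/13)² = (-797/13)² = 635209/169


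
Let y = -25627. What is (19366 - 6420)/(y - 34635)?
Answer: -6473/30131 ≈ -0.21483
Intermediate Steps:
(19366 - 6420)/(y - 34635) = (19366 - 6420)/(-25627 - 34635) = 12946/(-60262) = 12946*(-1/60262) = -6473/30131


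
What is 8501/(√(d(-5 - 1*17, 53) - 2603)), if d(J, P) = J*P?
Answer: -8501*I*√3769/3769 ≈ -138.47*I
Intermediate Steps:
8501/(√(d(-5 - 1*17, 53) - 2603)) = 8501/(√((-5 - 1*17)*53 - 2603)) = 8501/(√((-5 - 17)*53 - 2603)) = 8501/(√(-22*53 - 2603)) = 8501/(√(-1166 - 2603)) = 8501/(√(-3769)) = 8501/((I*√3769)) = 8501*(-I*√3769/3769) = -8501*I*√3769/3769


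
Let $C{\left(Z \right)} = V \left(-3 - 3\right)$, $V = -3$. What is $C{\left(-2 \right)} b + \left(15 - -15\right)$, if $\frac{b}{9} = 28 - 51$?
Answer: $-3696$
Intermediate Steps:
$C{\left(Z \right)} = 18$ ($C{\left(Z \right)} = - 3 \left(-3 - 3\right) = \left(-3\right) \left(-6\right) = 18$)
$b = -207$ ($b = 9 \left(28 - 51\right) = 9 \left(-23\right) = -207$)
$C{\left(-2 \right)} b + \left(15 - -15\right) = 18 \left(-207\right) + \left(15 - -15\right) = -3726 + \left(15 + 15\right) = -3726 + 30 = -3696$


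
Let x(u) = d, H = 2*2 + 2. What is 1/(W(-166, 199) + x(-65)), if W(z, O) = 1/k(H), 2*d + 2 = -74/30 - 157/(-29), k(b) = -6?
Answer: 290/89 ≈ 3.2584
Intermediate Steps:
H = 6 (H = 4 + 2 = 6)
d = 206/435 (d = -1 + (-74/30 - 157/(-29))/2 = -1 + (-74*1/30 - 157*(-1/29))/2 = -1 + (-37/15 + 157/29)/2 = -1 + (1/2)*(1282/435) = -1 + 641/435 = 206/435 ≈ 0.47356)
x(u) = 206/435
W(z, O) = -1/6 (W(z, O) = 1/(-6) = -1/6)
1/(W(-166, 199) + x(-65)) = 1/(-1/6 + 206/435) = 1/(89/290) = 290/89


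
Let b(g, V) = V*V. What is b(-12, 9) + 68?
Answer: 149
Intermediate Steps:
b(g, V) = V²
b(-12, 9) + 68 = 9² + 68 = 81 + 68 = 149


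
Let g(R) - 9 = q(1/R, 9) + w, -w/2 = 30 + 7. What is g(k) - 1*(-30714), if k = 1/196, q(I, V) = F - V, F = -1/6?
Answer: 183839/6 ≈ 30640.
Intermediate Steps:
F = -1/6 (F = -1*1/6 = -1/6 ≈ -0.16667)
q(I, V) = -1/6 - V
w = -74 (w = -2*(30 + 7) = -2*37 = -74)
k = 1/196 ≈ 0.0051020
g(R) = -445/6 (g(R) = 9 + ((-1/6 - 1*9) - 74) = 9 + ((-1/6 - 9) - 74) = 9 + (-55/6 - 74) = 9 - 499/6 = -445/6)
g(k) - 1*(-30714) = -445/6 - 1*(-30714) = -445/6 + 30714 = 183839/6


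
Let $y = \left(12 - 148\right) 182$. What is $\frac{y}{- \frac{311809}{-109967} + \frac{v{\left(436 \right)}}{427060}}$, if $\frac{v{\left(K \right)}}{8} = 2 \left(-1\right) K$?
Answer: $- \frac{290603993439760}{33098505437} \approx -8780.0$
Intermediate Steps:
$y = -24752$ ($y = \left(-136\right) 182 = -24752$)
$v{\left(K \right)} = - 16 K$ ($v{\left(K \right)} = 8 \cdot 2 \left(-1\right) K = 8 \left(- 2 K\right) = - 16 K$)
$\frac{y}{- \frac{311809}{-109967} + \frac{v{\left(436 \right)}}{427060}} = - \frac{24752}{- \frac{311809}{-109967} + \frac{\left(-16\right) 436}{427060}} = - \frac{24752}{\left(-311809\right) \left(- \frac{1}{109967}\right) - \frac{1744}{106765}} = - \frac{24752}{\frac{311809}{109967} - \frac{1744}{106765}} = - \frac{24752}{\frac{33098505437}{11740626755}} = \left(-24752\right) \frac{11740626755}{33098505437} = - \frac{290603993439760}{33098505437}$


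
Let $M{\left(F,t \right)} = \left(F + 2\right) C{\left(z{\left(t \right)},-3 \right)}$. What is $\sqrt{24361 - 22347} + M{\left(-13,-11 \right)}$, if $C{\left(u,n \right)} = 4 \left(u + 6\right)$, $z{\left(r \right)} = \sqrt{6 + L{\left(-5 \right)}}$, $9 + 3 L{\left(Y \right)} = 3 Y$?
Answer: $-264 + \sqrt{2014} - 44 i \sqrt{2} \approx -219.12 - 62.225 i$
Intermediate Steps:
$L{\left(Y \right)} = -3 + Y$ ($L{\left(Y \right)} = -3 + \frac{3 Y}{3} = -3 + Y$)
$z{\left(r \right)} = i \sqrt{2}$ ($z{\left(r \right)} = \sqrt{6 - 8} = \sqrt{-2} = i \sqrt{2}$)
$C{\left(u,n \right)} = 24 + 4 u$ ($C{\left(u,n \right)} = 4 \left(6 + u\right) = 24 + 4 u$)
$M{\left(F,t \right)} = \left(2 + F\right) \left(24 + 4 i \sqrt{2}\right)$ ($M{\left(F,t \right)} = \left(F + 2\right) \left(24 + 4 i \sqrt{2}\right) = \left(2 + F\right) \left(24 + 4 i \sqrt{2}\right)$)
$\sqrt{24361 - 22347} + M{\left(-13,-11 \right)} = \sqrt{24361 - 22347} + 4 \left(2 - 13\right) \left(6 + i \sqrt{2}\right) = \sqrt{2014} + 4 \left(-11\right) \left(6 + i \sqrt{2}\right) = \sqrt{2014} - \left(264 + 44 i \sqrt{2}\right) = -264 + \sqrt{2014} - 44 i \sqrt{2}$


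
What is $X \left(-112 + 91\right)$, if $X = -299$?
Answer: $6279$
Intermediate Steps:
$X \left(-112 + 91\right) = - 299 \left(-112 + 91\right) = \left(-299\right) \left(-21\right) = 6279$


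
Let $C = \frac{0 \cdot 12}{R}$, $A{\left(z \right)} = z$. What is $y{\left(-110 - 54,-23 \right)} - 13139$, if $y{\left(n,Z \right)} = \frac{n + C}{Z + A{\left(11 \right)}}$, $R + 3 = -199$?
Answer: $- \frac{39376}{3} \approx -13125.0$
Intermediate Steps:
$R = -202$ ($R = -3 - 199 = -202$)
$C = 0$ ($C = \frac{0 \cdot 12}{-202} = 0 \left(- \frac{1}{202}\right) = 0$)
$y{\left(n,Z \right)} = \frac{n}{11 + Z}$ ($y{\left(n,Z \right)} = \frac{n + 0}{Z + 11} = \frac{n}{11 + Z}$)
$y{\left(-110 - 54,-23 \right)} - 13139 = \frac{-110 - 54}{11 - 23} - 13139 = - \frac{164}{-12} - 13139 = \left(-164\right) \left(- \frac{1}{12}\right) - 13139 = \frac{41}{3} - 13139 = - \frac{39376}{3}$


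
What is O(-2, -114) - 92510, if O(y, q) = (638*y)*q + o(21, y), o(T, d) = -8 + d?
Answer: 52944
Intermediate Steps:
O(y, q) = -8 + y + 638*q*y (O(y, q) = (638*y)*q + (-8 + y) = 638*q*y + (-8 + y) = -8 + y + 638*q*y)
O(-2, -114) - 92510 = (-8 - 2 + 638*(-114)*(-2)) - 92510 = (-8 - 2 + 145464) - 92510 = 145454 - 92510 = 52944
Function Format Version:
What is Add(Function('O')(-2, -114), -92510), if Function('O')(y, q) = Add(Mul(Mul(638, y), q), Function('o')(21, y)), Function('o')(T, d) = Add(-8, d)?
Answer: 52944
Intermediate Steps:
Function('O')(y, q) = Add(-8, y, Mul(638, q, y)) (Function('O')(y, q) = Add(Mul(Mul(638, y), q), Add(-8, y)) = Add(Mul(638, q, y), Add(-8, y)) = Add(-8, y, Mul(638, q, y)))
Add(Function('O')(-2, -114), -92510) = Add(Add(-8, -2, Mul(638, -114, -2)), -92510) = Add(Add(-8, -2, 145464), -92510) = Add(145454, -92510) = 52944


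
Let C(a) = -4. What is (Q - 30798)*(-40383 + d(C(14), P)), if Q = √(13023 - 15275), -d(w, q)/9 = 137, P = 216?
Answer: 1281689568 - 83232*I*√563 ≈ 1.2817e+9 - 1.9749e+6*I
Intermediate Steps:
d(w, q) = -1233 (d(w, q) = -9*137 = -1233)
Q = 2*I*√563 (Q = √(-2252) = 2*I*√563 ≈ 47.455*I)
(Q - 30798)*(-40383 + d(C(14), P)) = (2*I*√563 - 30798)*(-40383 - 1233) = (-30798 + 2*I*√563)*(-41616) = 1281689568 - 83232*I*√563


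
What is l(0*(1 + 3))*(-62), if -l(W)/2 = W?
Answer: 0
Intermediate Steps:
l(W) = -2*W
l(0*(1 + 3))*(-62) = -0*(1 + 3)*(-62) = -0*4*(-62) = -2*0*(-62) = 0*(-62) = 0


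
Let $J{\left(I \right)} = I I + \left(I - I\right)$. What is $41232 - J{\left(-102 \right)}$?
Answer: $30828$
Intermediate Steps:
$J{\left(I \right)} = I^{2}$ ($J{\left(I \right)} = I^{2} + 0 = I^{2}$)
$41232 - J{\left(-102 \right)} = 41232 - \left(-102\right)^{2} = 41232 - 10404 = 30828$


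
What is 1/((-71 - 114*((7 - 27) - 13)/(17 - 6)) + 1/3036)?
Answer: 3036/822757 ≈ 0.0036900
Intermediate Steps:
1/((-71 - 114*((7 - 27) - 13)/(17 - 6)) + 1/3036) = 1/((-71 - 114*(-20 - 13)/11) + 1/3036) = 1/((-71 - (-3762)/11) + 1/3036) = 1/((-71 - 114*(-3)) + 1/3036) = 1/((-71 + 342) + 1/3036) = 1/(271 + 1/3036) = 1/(822757/3036) = 3036/822757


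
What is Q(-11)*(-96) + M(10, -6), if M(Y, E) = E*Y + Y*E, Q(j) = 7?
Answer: -792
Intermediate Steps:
M(Y, E) = 2*E*Y (M(Y, E) = E*Y + E*Y = 2*E*Y)
Q(-11)*(-96) + M(10, -6) = 7*(-96) + 2*(-6)*10 = -672 - 120 = -792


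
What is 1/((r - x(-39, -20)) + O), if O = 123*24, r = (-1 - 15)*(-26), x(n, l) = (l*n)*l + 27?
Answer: 1/18941 ≈ 5.2796e-5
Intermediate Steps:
x(n, l) = 27 + n*l**2 (x(n, l) = n*l**2 + 27 = 27 + n*l**2)
r = 416 (r = -16*(-26) = 416)
O = 2952
1/((r - x(-39, -20)) + O) = 1/((416 - (27 - 39*(-20)**2)) + 2952) = 1/((416 - (27 - 39*400)) + 2952) = 1/((416 - (27 - 15600)) + 2952) = 1/((416 - 1*(-15573)) + 2952) = 1/((416 + 15573) + 2952) = 1/(15989 + 2952) = 1/18941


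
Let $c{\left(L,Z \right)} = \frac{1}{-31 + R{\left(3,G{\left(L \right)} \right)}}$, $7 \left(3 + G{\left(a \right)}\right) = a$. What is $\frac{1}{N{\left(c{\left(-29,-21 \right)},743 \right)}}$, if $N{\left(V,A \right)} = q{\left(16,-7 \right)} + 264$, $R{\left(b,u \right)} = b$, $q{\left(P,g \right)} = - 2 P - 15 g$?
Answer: $\frac{1}{337} \approx 0.0029674$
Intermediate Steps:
$G{\left(a \right)} = -3 + \frac{a}{7}$
$q{\left(P,g \right)} = - 15 g - 2 P$
$c{\left(L,Z \right)} = - \frac{1}{28}$ ($c{\left(L,Z \right)} = \frac{1}{-31 + 3} = \frac{1}{-28} = - \frac{1}{28}$)
$N{\left(V,A \right)} = 337$ ($N{\left(V,A \right)} = \left(\left(-15\right) \left(-7\right) - 32\right) + 264 = \left(105 - 32\right) + 264 = 73 + 264 = 337$)
$\frac{1}{N{\left(c{\left(-29,-21 \right)},743 \right)}} = \frac{1}{337}$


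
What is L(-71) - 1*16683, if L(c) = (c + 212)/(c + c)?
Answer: -2369127/142 ≈ -16684.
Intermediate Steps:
L(c) = (212 + c)/(2*c) (L(c) = (212 + c)/((2*c)) = (212 + c)*(1/(2*c)) = (212 + c)/(2*c))
L(-71) - 1*16683 = (½)*(212 - 71)/(-71) - 1*16683 = (½)*(-1/71)*141 - 16683 = -141/142 - 16683 = -2369127/142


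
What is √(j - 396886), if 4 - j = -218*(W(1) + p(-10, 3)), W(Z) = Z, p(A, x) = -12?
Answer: 4*I*√24955 ≈ 631.89*I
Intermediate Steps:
j = -2394 (j = 4 - (-218)*(1 - 12) = 4 - (-218)*(-11) = 4 - 1*2398 = 4 - 2398 = -2394)
√(j - 396886) = √(-2394 - 396886) = √(-399280) = 4*I*√24955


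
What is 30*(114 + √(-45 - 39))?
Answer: 3420 + 60*I*√21 ≈ 3420.0 + 274.95*I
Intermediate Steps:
30*(114 + √(-45 - 39)) = 30*(114 + √(-84)) = 30*(114 + 2*I*√21) = 3420 + 60*I*√21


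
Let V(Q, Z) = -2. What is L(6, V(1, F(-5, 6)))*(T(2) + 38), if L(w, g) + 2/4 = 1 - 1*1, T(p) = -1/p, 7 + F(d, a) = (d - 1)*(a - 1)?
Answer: -75/4 ≈ -18.750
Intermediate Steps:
F(d, a) = -7 + (-1 + a)*(-1 + d) (F(d, a) = -7 + (d - 1)*(a - 1) = -7 + (-1 + d)*(-1 + a) = -7 + (-1 + a)*(-1 + d))
L(w, g) = -½ (L(w, g) = -½ + (1 - 1*1) = -½ + (1 - 1) = -½ + 0 = -½)
L(6, V(1, F(-5, 6)))*(T(2) + 38) = -(-1/2 + 38)/2 = -(-1*½ + 38)/2 = -(-½ + 38)/2 = -½*75/2 = -75/4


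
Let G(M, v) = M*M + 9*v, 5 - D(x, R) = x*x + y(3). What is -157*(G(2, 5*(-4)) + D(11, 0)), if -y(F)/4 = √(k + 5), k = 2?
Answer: 45844 - 628*√7 ≈ 44183.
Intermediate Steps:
y(F) = -4*√7 (y(F) = -4*√(2 + 5) = -4*√7)
D(x, R) = 5 - x² + 4*√7 (D(x, R) = 5 - (x*x - 4*√7) = 5 - (x² - 4*√7) = 5 + (-x² + 4*√7) = 5 - x² + 4*√7)
G(M, v) = M² + 9*v
-157*(G(2, 5*(-4)) + D(11, 0)) = -157*((2² + 9*(5*(-4))) + (5 - 1*11² + 4*√7)) = -157*((4 + 9*(-20)) + (5 - 1*121 + 4*√7)) = -157*((4 - 180) + (5 - 121 + 4*√7)) = -157*(-176 + (-116 + 4*√7)) = -157*(-292 + 4*√7) = 45844 - 628*√7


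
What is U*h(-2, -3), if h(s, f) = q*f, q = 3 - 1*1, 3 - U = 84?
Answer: 486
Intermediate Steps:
U = -81 (U = 3 - 1*84 = 3 - 84 = -81)
q = 2 (q = 3 - 1 = 2)
h(s, f) = 2*f
U*h(-2, -3) = -162*(-3) = -81*(-6) = 486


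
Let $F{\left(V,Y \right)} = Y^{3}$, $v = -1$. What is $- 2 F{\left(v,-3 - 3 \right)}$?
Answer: $432$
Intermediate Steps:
$- 2 F{\left(v,-3 - 3 \right)} = - 2 \left(-3 - 3\right)^{3} = - 2 \left(-6\right)^{3} = \left(-2\right) \left(-216\right) = 432$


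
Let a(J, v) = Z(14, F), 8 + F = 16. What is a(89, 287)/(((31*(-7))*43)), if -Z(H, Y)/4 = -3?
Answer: -12/9331 ≈ -0.0012860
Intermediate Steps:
F = 8 (F = -8 + 16 = 8)
Z(H, Y) = 12 (Z(H, Y) = -4*(-3) = 12)
a(J, v) = 12
a(89, 287)/(((31*(-7))*43)) = 12/(((31*(-7))*43)) = 12/((-217*43)) = 12/(-9331) = 12*(-1/9331) = -12/9331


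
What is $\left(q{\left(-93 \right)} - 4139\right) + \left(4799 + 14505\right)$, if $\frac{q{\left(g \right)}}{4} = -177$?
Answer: $14457$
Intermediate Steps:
$q{\left(g \right)} = -708$ ($q{\left(g \right)} = 4 \left(-177\right) = -708$)
$\left(q{\left(-93 \right)} - 4139\right) + \left(4799 + 14505\right) = \left(-708 - 4139\right) + \left(4799 + 14505\right) = -4847 + 19304 = 14457$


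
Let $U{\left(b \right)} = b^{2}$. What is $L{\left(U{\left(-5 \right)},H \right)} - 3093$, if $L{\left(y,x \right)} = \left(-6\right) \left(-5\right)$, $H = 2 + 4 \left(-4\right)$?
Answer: $-3063$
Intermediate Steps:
$H = -14$ ($H = 2 - 16 = -14$)
$L{\left(y,x \right)} = 30$
$L{\left(U{\left(-5 \right)},H \right)} - 3093 = 30 - 3093 = -3063$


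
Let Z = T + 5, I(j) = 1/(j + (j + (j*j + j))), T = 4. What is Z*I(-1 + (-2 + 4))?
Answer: 9/4 ≈ 2.2500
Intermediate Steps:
I(j) = 1/(j² + 3*j) (I(j) = 1/(j + (j + (j² + j))) = 1/(j + (j + (j + j²))) = 1/(j + (j² + 2*j)) = 1/(j² + 3*j))
Z = 9 (Z = 4 + 5 = 9)
Z*I(-1 + (-2 + 4)) = 9*(1/((-1 + (-2 + 4))*(3 + (-1 + (-2 + 4))))) = 9*(1/((-1 + 2)*(3 + (-1 + 2)))) = 9*(1/(1*(3 + 1))) = 9*(1/4) = 9*(1*(¼)) = 9*(¼) = 9/4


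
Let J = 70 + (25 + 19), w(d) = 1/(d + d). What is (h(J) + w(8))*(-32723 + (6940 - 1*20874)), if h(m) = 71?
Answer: -53049009/16 ≈ -3.3156e+6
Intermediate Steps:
w(d) = 1/(2*d)
J = 114 (J = 70 + 44 = 114)
(h(J) + w(8))*(-32723 + (6940 - 1*20874)) = (71 + (½)/8)*(-32723 + (6940 - 1*20874)) = (71 + (½)*(⅛))*(-32723 + (6940 - 20874)) = (71 + 1/16)*(-32723 - 13934) = (1137/16)*(-46657) = -53049009/16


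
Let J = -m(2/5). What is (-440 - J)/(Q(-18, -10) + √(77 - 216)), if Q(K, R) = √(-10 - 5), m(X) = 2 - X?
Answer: 2192*I/(5*(√15 + √139)) ≈ 27.99*I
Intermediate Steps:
J = -8/5 (J = -(2 - 2/5) = -(2 - 1*⅖) = -(2 - ⅖) = -1*8/5 = -8/5 ≈ -1.6000)
Q(K, R) = I*√15 (Q(K, R) = √(-15) = I*√15)
(-440 - J)/(Q(-18, -10) + √(77 - 216)) = (-440 - 1*(-8/5))/(I*√15 + √(77 - 216)) = (-440 + 8/5)/(I*√15 + √(-139)) = -2192/(5*(I*√15 + I*√139))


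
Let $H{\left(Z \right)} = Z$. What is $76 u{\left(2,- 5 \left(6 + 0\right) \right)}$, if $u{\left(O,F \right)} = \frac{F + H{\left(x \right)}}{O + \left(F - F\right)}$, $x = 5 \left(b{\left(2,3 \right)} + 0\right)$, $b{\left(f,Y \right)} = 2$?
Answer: $-760$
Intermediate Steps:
$x = 10$ ($x = 5 \left(2 + 0\right) = 5 \cdot 2 = 10$)
$u{\left(O,F \right)} = \frac{10 + F}{O}$ ($u{\left(O,F \right)} = \frac{F + 10}{O + \left(F - F\right)} = \frac{10 + F}{O + 0} = \frac{10 + F}{O}$)
$76 u{\left(2,- 5 \left(6 + 0\right) \right)} = 76 \frac{10 - 5 \left(6 + 0\right)}{2} = 76 \frac{10 - 30}{2} = 76 \cdot \frac{1}{2} \left(-20\right) = 76 \left(-10\right) = -760$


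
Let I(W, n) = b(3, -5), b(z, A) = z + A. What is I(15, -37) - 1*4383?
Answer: -4385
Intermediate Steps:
b(z, A) = A + z
I(W, n) = -2 (I(W, n) = -5 + 3 = -2)
I(15, -37) - 1*4383 = -2 - 1*4383 = -2 - 4383 = -4385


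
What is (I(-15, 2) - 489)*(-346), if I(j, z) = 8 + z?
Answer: 165734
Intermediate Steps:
(I(-15, 2) - 489)*(-346) = ((8 + 2) - 489)*(-346) = (10 - 489)*(-346) = -479*(-346) = 165734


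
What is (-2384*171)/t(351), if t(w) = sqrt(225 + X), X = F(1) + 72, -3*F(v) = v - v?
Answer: -45296*sqrt(33)/11 ≈ -23655.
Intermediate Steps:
F(v) = 0 (F(v) = -(v - v)/3 = -1/3*0 = 0)
X = 72 (X = 0 + 72 = 72)
t(w) = 3*sqrt(33) (t(w) = sqrt(225 + 72) = sqrt(297) = 3*sqrt(33))
(-2384*171)/t(351) = (-2384*171)/((3*sqrt(33))) = -45296*sqrt(33)/11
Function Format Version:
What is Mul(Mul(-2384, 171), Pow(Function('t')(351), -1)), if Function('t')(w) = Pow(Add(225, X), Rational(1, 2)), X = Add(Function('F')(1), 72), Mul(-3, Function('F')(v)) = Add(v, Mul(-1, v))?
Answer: Mul(Rational(-45296, 11), Pow(33, Rational(1, 2))) ≈ -23655.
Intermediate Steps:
Function('F')(v) = 0 (Function('F')(v) = Mul(Rational(-1, 3), Add(v, Mul(-1, v))) = Mul(Rational(-1, 3), 0) = 0)
X = 72 (X = Add(0, 72) = 72)
Function('t')(w) = Mul(3, Pow(33, Rational(1, 2))) (Function('t')(w) = Pow(Add(225, 72), Rational(1, 2)) = Pow(297, Rational(1, 2)) = Mul(3, Pow(33, Rational(1, 2))))
Mul(Mul(-2384, 171), Pow(Function('t')(351), -1)) = Mul(Mul(-2384, 171), Pow(Mul(3, Pow(33, Rational(1, 2))), -1)) = Mul(-407664, Mul(Rational(1, 99), Pow(33, Rational(1, 2)))) = Mul(Rational(-45296, 11), Pow(33, Rational(1, 2)))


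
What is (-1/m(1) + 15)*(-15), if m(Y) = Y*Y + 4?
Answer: -222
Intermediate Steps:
m(Y) = 4 + Y² (m(Y) = Y² + 4 = 4 + Y²)
(-1/m(1) + 15)*(-15) = (-1/(4 + 1²) + 15)*(-15) = (-1/(4 + 1) + 15)*(-15) = (-1/5 + 15)*(-15) = (-1*⅕ + 15)*(-15) = (-⅕ + 15)*(-15) = (74/5)*(-15) = -222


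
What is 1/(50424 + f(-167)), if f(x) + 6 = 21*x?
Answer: 1/46911 ≈ 2.1317e-5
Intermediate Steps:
f(x) = -6 + 21*x
1/(50424 + f(-167)) = 1/(50424 + (-6 + 21*(-167))) = 1/(50424 + (-6 - 3507)) = 1/(50424 - 3513) = 1/46911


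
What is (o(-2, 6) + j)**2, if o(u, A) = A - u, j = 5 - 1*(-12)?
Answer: 625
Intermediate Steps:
j = 17 (j = 5 + 12 = 17)
(o(-2, 6) + j)**2 = ((6 - 1*(-2)) + 17)**2 = ((6 + 2) + 17)**2 = (8 + 17)**2 = 25**2 = 625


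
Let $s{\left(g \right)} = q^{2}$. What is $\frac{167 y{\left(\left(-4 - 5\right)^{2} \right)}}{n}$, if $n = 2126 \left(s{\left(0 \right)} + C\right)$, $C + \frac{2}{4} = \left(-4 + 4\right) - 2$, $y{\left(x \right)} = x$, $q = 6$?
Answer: $\frac{13527}{71221} \approx 0.18993$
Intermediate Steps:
$C = - \frac{5}{2}$ ($C = - \frac{1}{2} + \left(\left(-4 + 4\right) - 2\right) = - \frac{1}{2} + \left(0 - 2\right) = - \frac{1}{2} - 2 = - \frac{5}{2} \approx -2.5$)
$s{\left(g \right)} = 36$ ($s{\left(g \right)} = 6^{2} = 36$)
$n = 71221$ ($n = 2126 \left(36 - \frac{5}{2}\right) = 2126 \cdot \frac{67}{2} = 71221$)
$\frac{167 y{\left(\left(-4 - 5\right)^{2} \right)}}{n} = \frac{167 \left(-4 - 5\right)^{2}}{71221} = 167 \left(-9\right)^{2} \cdot \frac{1}{71221} = 167 \cdot 81 \cdot \frac{1}{71221} = 13527 \cdot \frac{1}{71221} = \frac{13527}{71221}$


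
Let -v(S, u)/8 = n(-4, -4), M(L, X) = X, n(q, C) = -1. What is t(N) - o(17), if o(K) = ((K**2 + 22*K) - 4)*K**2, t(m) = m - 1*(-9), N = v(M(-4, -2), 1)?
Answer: -190434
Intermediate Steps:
v(S, u) = 8 (v(S, u) = -8*(-1) = 8)
N = 8
t(m) = 9 + m (t(m) = m + 9 = 9 + m)
o(K) = K**2*(-4 + K**2 + 22*K) (o(K) = (-4 + K**2 + 22*K)*K**2 = K**2*(-4 + K**2 + 22*K))
t(N) - o(17) = (9 + 8) - 17**2*(-4 + 17**2 + 22*17) = 17 - 289*(-4 + 289 + 374) = 17 - 289*659 = 17 - 1*190451 = 17 - 190451 = -190434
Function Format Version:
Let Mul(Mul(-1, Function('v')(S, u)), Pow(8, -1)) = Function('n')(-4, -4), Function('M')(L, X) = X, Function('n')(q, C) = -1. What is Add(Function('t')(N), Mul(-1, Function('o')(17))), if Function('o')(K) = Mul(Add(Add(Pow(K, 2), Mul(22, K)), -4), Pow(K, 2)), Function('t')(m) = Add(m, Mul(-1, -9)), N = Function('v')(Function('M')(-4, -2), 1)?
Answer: -190434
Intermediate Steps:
Function('v')(S, u) = 8 (Function('v')(S, u) = Mul(-8, -1) = 8)
N = 8
Function('t')(m) = Add(9, m) (Function('t')(m) = Add(m, 9) = Add(9, m))
Function('o')(K) = Mul(Pow(K, 2), Add(-4, Pow(K, 2), Mul(22, K))) (Function('o')(K) = Mul(Add(-4, Pow(K, 2), Mul(22, K)), Pow(K, 2)) = Mul(Pow(K, 2), Add(-4, Pow(K, 2), Mul(22, K))))
Add(Function('t')(N), Mul(-1, Function('o')(17))) = Add(Add(9, 8), Mul(-1, Mul(Pow(17, 2), Add(-4, Pow(17, 2), Mul(22, 17))))) = Add(17, Mul(-1, Mul(289, Add(-4, 289, 374)))) = Add(17, Mul(-1, Mul(289, 659))) = Add(17, Mul(-1, 190451)) = Add(17, -190451) = -190434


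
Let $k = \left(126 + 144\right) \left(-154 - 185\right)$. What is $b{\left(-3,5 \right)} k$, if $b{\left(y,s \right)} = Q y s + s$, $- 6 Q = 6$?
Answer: $-1830600$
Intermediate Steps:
$Q = -1$ ($Q = \left(- \frac{1}{6}\right) 6 = -1$)
$b{\left(y,s \right)} = s - s y$ ($b{\left(y,s \right)} = - y s + s = - s y + s = s - s y$)
$k = -91530$ ($k = 270 \left(-339\right) = -91530$)
$b{\left(-3,5 \right)} k = 5 \left(1 - -3\right) \left(-91530\right) = 5 \left(1 + 3\right) \left(-91530\right) = 5 \cdot 4 \left(-91530\right) = 20 \left(-91530\right) = -1830600$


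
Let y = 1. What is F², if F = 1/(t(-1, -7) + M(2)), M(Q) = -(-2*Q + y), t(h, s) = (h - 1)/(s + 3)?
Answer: 4/49 ≈ 0.081633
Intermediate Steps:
t(h, s) = (-1 + h)/(3 + s)
M(Q) = -1 + 2*Q (M(Q) = -(-2*Q + 1) = -(1 - 2*Q) = -1 + 2*Q)
F = 2/7 (F = 1/((-1 - 1)/(3 - 7) + (-1 + 2*2)) = 1/(-2/(-4) + (-1 + 4)) = 1/(-¼*(-2) + 3) = 1/(½ + 3) = 1/(7/2) = 2/7 ≈ 0.28571)
F² = (2/7)² = 4/49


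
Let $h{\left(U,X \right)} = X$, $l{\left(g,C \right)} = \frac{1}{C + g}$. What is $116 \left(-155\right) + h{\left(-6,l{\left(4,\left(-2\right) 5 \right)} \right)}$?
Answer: $- \frac{107881}{6} \approx -17980.0$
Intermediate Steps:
$116 \left(-155\right) + h{\left(-6,l{\left(4,\left(-2\right) 5 \right)} \right)} = 116 \left(-155\right) + \frac{1}{\left(-2\right) 5 + 4} = -17980 + \frac{1}{-10 + 4} = -17980 + \frac{1}{-6} = -17980 - \frac{1}{6} = - \frac{107881}{6}$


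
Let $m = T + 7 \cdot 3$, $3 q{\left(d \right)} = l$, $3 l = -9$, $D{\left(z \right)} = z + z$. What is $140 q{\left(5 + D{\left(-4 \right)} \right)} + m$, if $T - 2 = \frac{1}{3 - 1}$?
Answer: $- \frac{233}{2} \approx -116.5$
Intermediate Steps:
$D{\left(z \right)} = 2 z$
$l = -3$ ($l = \frac{1}{3} \left(-9\right) = -3$)
$T = \frac{5}{2}$ ($T = 2 + \frac{1}{3 - 1} = 2 + \frac{1}{2} = \frac{5}{2} \approx 2.5$)
$q{\left(d \right)} = -1$ ($q{\left(d \right)} = \frac{1}{3} \left(-3\right) = -1$)
$m = \frac{47}{2}$ ($m = \frac{5}{2} + 7 \cdot 3 = \frac{5}{2} + 21 = \frac{47}{2} \approx 23.5$)
$140 q{\left(5 + D{\left(-4 \right)} \right)} + m = 140 \left(-1\right) + \frac{47}{2} = -140 + \frac{47}{2} = - \frac{233}{2}$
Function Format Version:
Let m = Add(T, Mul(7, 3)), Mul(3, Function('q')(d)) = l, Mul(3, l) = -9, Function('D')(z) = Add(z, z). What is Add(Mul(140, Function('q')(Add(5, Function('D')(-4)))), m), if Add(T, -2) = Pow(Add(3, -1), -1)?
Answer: Rational(-233, 2) ≈ -116.50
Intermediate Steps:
Function('D')(z) = Mul(2, z)
l = -3 (l = Mul(Rational(1, 3), -9) = -3)
T = Rational(5, 2) (T = Add(2, Pow(Add(3, -1), -1)) = Add(2, Pow(2, -1)) = Add(2, Rational(1, 2)) = Rational(5, 2) ≈ 2.5000)
Function('q')(d) = -1 (Function('q')(d) = Mul(Rational(1, 3), -3) = -1)
m = Rational(47, 2) (m = Add(Rational(5, 2), Mul(7, 3)) = Add(Rational(5, 2), 21) = Rational(47, 2) ≈ 23.500)
Add(Mul(140, Function('q')(Add(5, Function('D')(-4)))), m) = Add(Mul(140, -1), Rational(47, 2)) = Add(-140, Rational(47, 2)) = Rational(-233, 2)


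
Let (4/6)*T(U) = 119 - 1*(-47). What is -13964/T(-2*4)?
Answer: -13964/249 ≈ -56.080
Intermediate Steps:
T(U) = 249 (T(U) = 3*(119 - 1*(-47))/2 = 3*(119 + 47)/2 = (3/2)*166 = 249)
-13964/T(-2*4) = -13964/249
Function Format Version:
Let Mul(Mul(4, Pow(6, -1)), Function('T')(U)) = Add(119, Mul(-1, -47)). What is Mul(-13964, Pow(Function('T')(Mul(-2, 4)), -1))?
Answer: Rational(-13964, 249) ≈ -56.080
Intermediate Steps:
Function('T')(U) = 249 (Function('T')(U) = Mul(Rational(3, 2), Add(119, Mul(-1, -47))) = Mul(Rational(3, 2), Add(119, 47)) = Mul(Rational(3, 2), 166) = 249)
Mul(-13964, Pow(Function('T')(Mul(-2, 4)), -1)) = Mul(-13964, Pow(249, -1)) = Mul(-13964, Rational(1, 249)) = Rational(-13964, 249)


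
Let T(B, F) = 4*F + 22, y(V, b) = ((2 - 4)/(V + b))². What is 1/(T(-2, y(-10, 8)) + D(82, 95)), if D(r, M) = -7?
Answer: 1/19 ≈ 0.052632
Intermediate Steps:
y(V, b) = 4/(V + b)² (y(V, b) = (-2/(V + b))² = 4/(V + b)²)
T(B, F) = 22 + 4*F
1/(T(-2, y(-10, 8)) + D(82, 95)) = 1/((22 + 4*(4/(-10 + 8)²)) - 7) = 1/((22 + 4*(4/(-2)²)) - 7) = 1/((22 + 4*(4*(¼))) - 7) = 1/((22 + 4*1) - 7) = 1/((22 + 4) - 7) = 1/(26 - 7) = 1/19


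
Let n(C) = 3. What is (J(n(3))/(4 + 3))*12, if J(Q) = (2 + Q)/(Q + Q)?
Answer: 10/7 ≈ 1.4286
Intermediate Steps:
J(Q) = (2 + Q)/(2*Q) (J(Q) = (2 + Q)/((2*Q)) = (2 + Q)*(1/(2*Q)) = (2 + Q)/(2*Q))
(J(n(3))/(4 + 3))*12 = (((½)*(2 + 3)/3)/(4 + 3))*12 = (((½)*(⅓)*5)/7)*12 = ((⅐)*(⅚))*12 = (5/42)*12 = 10/7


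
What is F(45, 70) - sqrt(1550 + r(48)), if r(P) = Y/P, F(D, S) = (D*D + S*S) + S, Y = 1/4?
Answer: 6995 - sqrt(892803)/24 ≈ 6955.6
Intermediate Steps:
Y = 1/4 ≈ 0.25000
F(D, S) = S + D**2 + S**2 (F(D, S) = (D**2 + S**2) + S = S + D**2 + S**2)
r(P) = 1/(4*P)
F(45, 70) - sqrt(1550 + r(48)) = (70 + 45**2 + 70**2) - sqrt(1550 + (1/4)/48) = (70 + 2025 + 4900) - sqrt(1550 + (1/4)*(1/48)) = 6995 - sqrt(1550 + 1/192) = 6995 - sqrt(297601/192) = 6995 - sqrt(892803)/24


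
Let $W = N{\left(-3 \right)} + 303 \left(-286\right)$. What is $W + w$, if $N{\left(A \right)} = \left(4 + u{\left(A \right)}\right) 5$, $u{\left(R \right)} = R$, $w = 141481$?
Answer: $54828$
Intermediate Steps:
$N{\left(A \right)} = 20 + 5 A$ ($N{\left(A \right)} = \left(4 + A\right) 5 = 20 + 5 A$)
$W = -86653$ ($W = \left(20 + 5 \left(-3\right)\right) + 303 \left(-286\right) = \left(20 - 15\right) - 86658 = 5 - 86658 = -86653$)
$W + w = -86653 + 141481 = 54828$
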